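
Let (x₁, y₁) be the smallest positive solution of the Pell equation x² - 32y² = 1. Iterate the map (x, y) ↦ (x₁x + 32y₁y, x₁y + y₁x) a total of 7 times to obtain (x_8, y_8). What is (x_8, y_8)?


Step 1: Find the fundamental solution (x₁, y₁) of x² - 32y² = 1.
  Expand √32 as a continued fraction. a₀ = ⌊√32⌋ = 5; iterate m_{k+1} = d_k·a_k − m_k, d_{k+1} = (32 − m_{k+1}²)/d_k, a_{k+1} = ⌊(a₀ + m_{k+1})/d_{k+1}⌋ (starting m₀ = 0, d₀ = 1), with convergents p_k = a_k·p_{k-1} + p_{k-2}, q_k = a_k·q_{k-1} + q_{k-2} (p₋₁ = 1, q₋₁ = 0):
  k = 0: a₀ = 5; p₀/q₀ = 5/1; p₀² − 32·q₀² = 25 − 32 = -7.
  k = 1: m = 5, d = 7, a = ⌊(5 + 5)/7⌋ = 1; p/q = (1·5 + 1)/(1·1 + 0) = 6/1; p² − 32·q² = 36 − 32 = 4.
  k = 2: m = 2, d = 4, a = ⌊(5 + 2)/4⌋ = 1; p/q = (1·6 + 5)/(1·1 + 1) = 11/2; p² − 32·q² = 121 − 128 = -7.
  k = 3: m = 2, d = 7, a = ⌊(5 + 2)/7⌋ = 1; p/q = (1·11 + 6)/(1·2 + 1) = 17/3; p² − 32·q² = 289 − 288 = 1.
  The first convergent with p² − 32·q² = 1 gives the fundamental solution (x₁, y₁) = (17, 3).
Step 2: Apply the recurrence (x_{n+1}, y_{n+1}) = (x₁x_n + 32y₁y_n, x₁y_n + y₁x_n) repeatedly.
  From (x_1, y_1) = (17, 3): x_2 = 17·17 + 32·3·3 = 577; y_2 = 17·3 + 3·17 = 102.
  From (x_2, y_2) = (577, 102): x_3 = 17·577 + 32·3·102 = 19601; y_3 = 17·102 + 3·577 = 3465.
  From (x_3, y_3) = (19601, 3465): x_4 = 17·19601 + 32·3·3465 = 665857; y_4 = 17·3465 + 3·19601 = 117708.
  From (x_4, y_4) = (665857, 117708): x_5 = 17·665857 + 32·3·117708 = 22619537; y_5 = 17·117708 + 3·665857 = 3998607.
  From (x_5, y_5) = (22619537, 3998607): x_6 = 17·22619537 + 32·3·3998607 = 768398401; y_6 = 17·3998607 + 3·22619537 = 135834930.
  From (x_6, y_6) = (768398401, 135834930): x_7 = 17·768398401 + 32·3·135834930 = 26102926097; y_7 = 17·135834930 + 3·768398401 = 4614389013.
  From (x_7, y_7) = (26102926097, 4614389013): x_8 = 17·26102926097 + 32·3·4614389013 = 886731088897; y_8 = 17·4614389013 + 3·26102926097 = 156753391512.
Step 3: Verify x_8² - 32·y_8² = 786292024016459316676609 - 786292024016459316676608 = 1 (should be 1). ✓

(x_1, y_1) = (17, 3); (x_8, y_8) = (886731088897, 156753391512).


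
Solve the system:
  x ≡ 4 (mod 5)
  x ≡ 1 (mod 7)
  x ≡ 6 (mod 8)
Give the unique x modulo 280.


Moduli 5, 7, 8 are pairwise coprime; by CRT there is a unique solution modulo M = 5 · 7 · 8 = 280.
Solve pairwise, accumulating the modulus:
  Start with x ≡ 4 (mod 5).
  Combine with x ≡ 1 (mod 7): since gcd(5, 7) = 1, we get a unique residue mod 35.
    Write x = 4 + 5·t and substitute into x ≡ 1 (mod 7): 5·t ≡ 1 − 4 = -3 (mod 7).
    Reduce coefficients mod 7: 5·t ≡ 4 (mod 7).
    The inverse of 5 mod 7 is 3 (since 5·3 = 15 = 2·7 + 1), so t ≡ 3·4 = 12 ≡ 5 (mod 7).
    Then x = 4 + 5·5 = 29, valid modulo lcm(5, 7) = 35: x ≡ 29 (mod 35).
  Combine with x ≡ 6 (mod 8): since gcd(35, 8) = 1, we get a unique residue mod 280.
    Write x = 29 + 35·t and substitute into x ≡ 6 (mod 8): 35·t ≡ 6 − 29 = -23 (mod 8).
    Reduce coefficients mod 8: 3·t ≡ 1 (mod 8).
    The inverse of 3 mod 8 is 3 (since 3·3 = 9 = 1·8 + 1), so t ≡ 3·1 = 3 ≡ 3 (mod 8).
    Then x = 29 + 35·3 = 134, valid modulo lcm(35, 8) = 280: x ≡ 134 (mod 280).
Verify: 134 mod 5 = 4 ✓, 134 mod 7 = 1 ✓, 134 mod 8 = 6 ✓.

x ≡ 134 (mod 280).


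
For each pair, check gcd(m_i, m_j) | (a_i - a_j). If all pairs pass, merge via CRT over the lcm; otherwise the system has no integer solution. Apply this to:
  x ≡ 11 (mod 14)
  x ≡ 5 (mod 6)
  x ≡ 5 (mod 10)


Moduli 14, 6, 10 are not pairwise coprime, so CRT works modulo lcm(m_i) when all pairwise compatibility conditions hold.
Pairwise compatibility: gcd(m_i, m_j) must divide a_i - a_j for every pair.
Merge one congruence at a time:
  Start: x ≡ 11 (mod 14).
  Combine with x ≡ 5 (mod 6): gcd(14, 6) = 2; 5 - 11 = -6, which IS divisible by 2, so compatible.
    Write x = 11 + 14·t and substitute into x ≡ 5 (mod 6): 14·t ≡ 5 − 11 = -6 (mod 6).
    Divide the congruence (and modulus) by g = 2: 7·t ≡ -3 (mod 3).
    Reduce coefficients mod 3: 1·t ≡ 0 (mod 3).
    So t ≡ 0 (mod 3).
    Then x = 11 + 14·0 = 11, valid modulo lcm(14, 6) = 42: x ≡ 11 (mod 42).
  Combine with x ≡ 5 (mod 10): gcd(42, 10) = 2; 5 - 11 = -6, which IS divisible by 2, so compatible.
    Write x = 11 + 42·t and substitute into x ≡ 5 (mod 10): 42·t ≡ 5 − 11 = -6 (mod 10).
    Divide the congruence (and modulus) by g = 2: 21·t ≡ -3 (mod 5).
    Reduce coefficients mod 5: 1·t ≡ 2 (mod 5).
    So t ≡ 2 (mod 5).
    Then x = 11 + 42·2 = 95, valid modulo lcm(42, 10) = 210: x ≡ 95 (mod 210).
Verify: 95 mod 14 = 11, 95 mod 6 = 5, 95 mod 10 = 5.

x ≡ 95 (mod 210).


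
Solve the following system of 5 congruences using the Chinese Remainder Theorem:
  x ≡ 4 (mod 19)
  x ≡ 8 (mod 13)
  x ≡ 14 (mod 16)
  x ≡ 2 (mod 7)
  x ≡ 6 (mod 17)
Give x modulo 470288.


Product of moduli M = 19 · 13 · 16 · 7 · 17 = 470288.
Merge one congruence at a time:
  Start: x ≡ 4 (mod 19).
  Combine with x ≡ 8 (mod 13); new modulus lcm = 247.
    Write x = 4 + 19·t and substitute into x ≡ 8 (mod 13): 19·t ≡ 8 − 4 = 4 (mod 13).
    Reduce coefficients mod 13: 6·t ≡ 4 (mod 13).
    The inverse of 6 mod 13 is 11 (since 6·11 = 66 = 5·13 + 1), so t ≡ 11·4 = 44 ≡ 5 (mod 13).
    Then x = 4 + 19·5 = 99, valid modulo lcm(19, 13) = 247: x ≡ 99 (mod 247).
  Combine with x ≡ 14 (mod 16); new modulus lcm = 3952.
    Write x = 99 + 247·t and substitute into x ≡ 14 (mod 16): 247·t ≡ 14 − 99 = -85 (mod 16).
    Reduce coefficients mod 16: 7·t ≡ 11 (mod 16).
    The inverse of 7 mod 16 is 7 (since 7·7 = 49 = 3·16 + 1), so t ≡ 7·11 = 77 ≡ 13 (mod 16).
    Then x = 99 + 247·13 = 3310, valid modulo lcm(247, 16) = 3952: x ≡ 3310 (mod 3952).
  Combine with x ≡ 2 (mod 7); new modulus lcm = 27664.
    Write x = 3310 + 3952·t and substitute into x ≡ 2 (mod 7): 3952·t ≡ 2 − 3310 = -3308 (mod 7).
    Reduce coefficients mod 7: 4·t ≡ 3 (mod 7).
    The inverse of 4 mod 7 is 2 (since 4·2 = 8 = 1·7 + 1), so t ≡ 2·3 = 6 ≡ 6 (mod 7).
    Then x = 3310 + 3952·6 = 27022, valid modulo lcm(3952, 7) = 27664: x ≡ 27022 (mod 27664).
  Combine with x ≡ 6 (mod 17); new modulus lcm = 470288.
    Write x = 27022 + 27664·t and substitute into x ≡ 6 (mod 17): 27664·t ≡ 6 − 27022 = -27016 (mod 17).
    Reduce coefficients mod 17: 5·t ≡ 14 (mod 17).
    The inverse of 5 mod 17 is 7 (since 5·7 = 35 = 2·17 + 1), so t ≡ 7·14 = 98 ≡ 13 (mod 17).
    Then x = 27022 + 27664·13 = 386654, valid modulo lcm(27664, 17) = 470288: x ≡ 386654 (mod 470288).
Verify against each original: 386654 mod 19 = 4, 386654 mod 13 = 8, 386654 mod 16 = 14, 386654 mod 7 = 2, 386654 mod 17 = 6.

x ≡ 386654 (mod 470288).


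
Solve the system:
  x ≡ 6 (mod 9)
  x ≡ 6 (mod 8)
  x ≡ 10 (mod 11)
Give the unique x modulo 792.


Moduli 9, 8, 11 are pairwise coprime; by CRT there is a unique solution modulo M = 9 · 8 · 11 = 792.
Solve pairwise, accumulating the modulus:
  Start with x ≡ 6 (mod 9).
  Combine with x ≡ 6 (mod 8): since gcd(9, 8) = 1, we get a unique residue mod 72.
    Write x = 6 + 9·t and substitute into x ≡ 6 (mod 8): 9·t ≡ 6 − 6 = 0 (mod 8).
    Reduce coefficients mod 8: 1·t ≡ 0 (mod 8).
    So t ≡ 0 (mod 8).
    Then x = 6 + 9·0 = 6, valid modulo lcm(9, 8) = 72: x ≡ 6 (mod 72).
  Combine with x ≡ 10 (mod 11): since gcd(72, 11) = 1, we get a unique residue mod 792.
    Write x = 6 + 72·t and substitute into x ≡ 10 (mod 11): 72·t ≡ 10 − 6 = 4 (mod 11).
    Reduce coefficients mod 11: 6·t ≡ 4 (mod 11).
    The inverse of 6 mod 11 is 2 (since 6·2 = 12 = 1·11 + 1), so t ≡ 2·4 = 8 ≡ 8 (mod 11).
    Then x = 6 + 72·8 = 582, valid modulo lcm(72, 11) = 792: x ≡ 582 (mod 792).
Verify: 582 mod 9 = 6 ✓, 582 mod 8 = 6 ✓, 582 mod 11 = 10 ✓.

x ≡ 582 (mod 792).


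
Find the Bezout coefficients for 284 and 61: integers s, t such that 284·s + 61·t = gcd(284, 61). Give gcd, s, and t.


Euclidean algorithm on (284, 61) — divide until remainder is 0:
  284 = 4 · 61 + 40
  61 = 1 · 40 + 21
  40 = 1 · 21 + 19
  21 = 1 · 19 + 2
  19 = 9 · 2 + 1
  2 = 2 · 1 + 0
gcd(284, 61) = 1.
Track Bezout coefficients alongside the remainders: start with r₀ = 284 = a·1 + b·0 (s = 1, t = 0) and r₁ = 61 = a·0 + b·1 (s = 0, t = 1); each new remainder r_{k+1} = r_{k-1} − q_k·r_k inherits s_{k+1} = s_{k-1} − q_k·s_k, t_{k+1} = t_{k-1} − q_k·t_k, so r_k = a·s_k + b·t_k at every step:
  q = 4: r = 40, s = 1 − 4·0 = 1, t = 0 − 4·1 = -4  (check: 284·1 + 61·(-4) = 40)
  q = 1: r = 21, s = 0 − 1·1 = -1, t = 1 − 1·(-4) = 5  (check: 284·(-1) + 61·5 = 21)
  q = 1: r = 19, s = 1 − 1·(-1) = 2, t = -4 − 1·5 = -9  (check: 284·2 + 61·(-9) = 19)
  q = 1: r = 2, s = -1 − 1·2 = -3, t = 5 − 1·(-9) = 14  (check: 284·(-3) + 61·14 = 2)
  q = 9: r = 1, s = 2 − 9·(-3) = 29, t = -9 − 9·14 = -135  (check: 284·29 + 61·(-135) = 1)
The row with r = 1 (the gcd) gives the Bezout coefficients s = 29, t = -135.
Result: 284 · (29) + 61 · (-135) = 1.

gcd(284, 61) = 1; s = 29, t = -135 (check: 284·29 + 61·(-135) = 1).


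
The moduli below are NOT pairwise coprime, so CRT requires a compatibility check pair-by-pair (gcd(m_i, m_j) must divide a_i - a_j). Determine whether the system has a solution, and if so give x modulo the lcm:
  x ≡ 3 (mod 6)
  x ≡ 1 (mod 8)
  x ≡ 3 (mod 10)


Moduli 6, 8, 10 are not pairwise coprime, so CRT works modulo lcm(m_i) when all pairwise compatibility conditions hold.
Pairwise compatibility: gcd(m_i, m_j) must divide a_i - a_j for every pair.
Merge one congruence at a time:
  Start: x ≡ 3 (mod 6).
  Combine with x ≡ 1 (mod 8): gcd(6, 8) = 2; 1 - 3 = -2, which IS divisible by 2, so compatible.
    Write x = 3 + 6·t and substitute into x ≡ 1 (mod 8): 6·t ≡ 1 − 3 = -2 (mod 8).
    Divide the congruence (and modulus) by g = 2: 3·t ≡ -1 (mod 4).
    Reduce coefficients mod 4: 3·t ≡ 3 (mod 4).
    The inverse of 3 mod 4 is 3 (since 3·3 = 9 = 2·4 + 1), so t ≡ 3·3 = 9 ≡ 1 (mod 4).
    Then x = 3 + 6·1 = 9, valid modulo lcm(6, 8) = 24: x ≡ 9 (mod 24).
  Combine with x ≡ 3 (mod 10): gcd(24, 10) = 2; 3 - 9 = -6, which IS divisible by 2, so compatible.
    Write x = 9 + 24·t and substitute into x ≡ 3 (mod 10): 24·t ≡ 3 − 9 = -6 (mod 10).
    Divide the congruence (and modulus) by g = 2: 12·t ≡ -3 (mod 5).
    Reduce coefficients mod 5: 2·t ≡ 2 (mod 5).
    The inverse of 2 mod 5 is 3 (since 2·3 = 6 = 1·5 + 1), so t ≡ 3·2 = 6 ≡ 1 (mod 5).
    Then x = 9 + 24·1 = 33, valid modulo lcm(24, 10) = 120: x ≡ 33 (mod 120).
Verify: 33 mod 6 = 3, 33 mod 8 = 1, 33 mod 10 = 3.

x ≡ 33 (mod 120).


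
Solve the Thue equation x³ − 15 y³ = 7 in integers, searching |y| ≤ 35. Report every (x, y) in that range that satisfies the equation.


The equation is x³ - 15y³ = 7. For fixed y, x³ = 15·y³ + 7, so a solution requires the RHS to be a perfect cube.
Strategy: iterate y from -35 to 35, compute RHS = 15·y³ + 7, and check whether it is a (positive or negative) perfect cube.
Check small values of y:
  y = 0: RHS = 7 is not a perfect cube.
  y = 1: RHS = 22 is not a perfect cube.
  y = -1: RHS = -8 = (-2)³ ⇒ x = -2 works.
  y = 2: RHS = 127 is not a perfect cube.
  y = -2: RHS = -113 is not a perfect cube.
  y = 3: RHS = 412 is not a perfect cube.
  y = -3: RHS = -398 is not a perfect cube.
Continuing the search up to |y| = 35 finds no further solutions beyond those listed.
Collected solutions: (-2, -1).

Solutions (with |y| ≤ 35): (-2, -1).


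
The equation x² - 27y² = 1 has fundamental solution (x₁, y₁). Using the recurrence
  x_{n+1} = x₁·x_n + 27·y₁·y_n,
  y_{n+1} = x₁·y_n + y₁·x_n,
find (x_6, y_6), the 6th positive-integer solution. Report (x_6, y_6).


Step 1: Find the fundamental solution (x₁, y₁) of x² - 27y² = 1.
  Expand √27 as a continued fraction. a₀ = ⌊√27⌋ = 5; iterate m_{k+1} = d_k·a_k − m_k, d_{k+1} = (27 − m_{k+1}²)/d_k, a_{k+1} = ⌊(a₀ + m_{k+1})/d_{k+1}⌋ (starting m₀ = 0, d₀ = 1), with convergents p_k = a_k·p_{k-1} + p_{k-2}, q_k = a_k·q_{k-1} + q_{k-2} (p₋₁ = 1, q₋₁ = 0):
  k = 0: a₀ = 5; p₀/q₀ = 5/1; p₀² − 27·q₀² = 25 − 27 = -2.
  k = 1: m = 5, d = 2, a = ⌊(5 + 5)/2⌋ = 5; p/q = (5·5 + 1)/(5·1 + 0) = 26/5; p² − 27·q² = 676 − 675 = 1.
  The first convergent with p² − 27·q² = 1 gives the fundamental solution (x₁, y₁) = (26, 5).
Step 2: Apply the recurrence (x_{n+1}, y_{n+1}) = (x₁x_n + 27y₁y_n, x₁y_n + y₁x_n) repeatedly.
  From (x_1, y_1) = (26, 5): x_2 = 26·26 + 27·5·5 = 1351; y_2 = 26·5 + 5·26 = 260.
  From (x_2, y_2) = (1351, 260): x_3 = 26·1351 + 27·5·260 = 70226; y_3 = 26·260 + 5·1351 = 13515.
  From (x_3, y_3) = (70226, 13515): x_4 = 26·70226 + 27·5·13515 = 3650401; y_4 = 26·13515 + 5·70226 = 702520.
  From (x_4, y_4) = (3650401, 702520): x_5 = 26·3650401 + 27·5·702520 = 189750626; y_5 = 26·702520 + 5·3650401 = 36517525.
  From (x_5, y_5) = (189750626, 36517525): x_6 = 26·189750626 + 27·5·36517525 = 9863382151; y_6 = 26·36517525 + 5·189750626 = 1898208780.
Step 3: Verify x_6² - 27·y_6² = 97286307456665386801 - 97286307456665386800 = 1 (should be 1). ✓

(x_1, y_1) = (26, 5); (x_6, y_6) = (9863382151, 1898208780).


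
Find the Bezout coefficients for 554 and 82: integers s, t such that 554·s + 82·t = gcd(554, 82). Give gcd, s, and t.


Euclidean algorithm on (554, 82) — divide until remainder is 0:
  554 = 6 · 82 + 62
  82 = 1 · 62 + 20
  62 = 3 · 20 + 2
  20 = 10 · 2 + 0
gcd(554, 82) = 2.
Track Bezout coefficients alongside the remainders: start with r₀ = 554 = a·1 + b·0 (s = 1, t = 0) and r₁ = 82 = a·0 + b·1 (s = 0, t = 1); each new remainder r_{k+1} = r_{k-1} − q_k·r_k inherits s_{k+1} = s_{k-1} − q_k·s_k, t_{k+1} = t_{k-1} − q_k·t_k, so r_k = a·s_k + b·t_k at every step:
  q = 6: r = 62, s = 1 − 6·0 = 1, t = 0 − 6·1 = -6  (check: 554·1 + 82·(-6) = 62)
  q = 1: r = 20, s = 0 − 1·1 = -1, t = 1 − 1·(-6) = 7  (check: 554·(-1) + 82·7 = 20)
  q = 3: r = 2, s = 1 − 3·(-1) = 4, t = -6 − 3·7 = -27  (check: 554·4 + 82·(-27) = 2)
The row with r = 2 (the gcd) gives the Bezout coefficients s = 4, t = -27.
Result: 554 · (4) + 82 · (-27) = 2.

gcd(554, 82) = 2; s = 4, t = -27 (check: 554·4 + 82·(-27) = 2).


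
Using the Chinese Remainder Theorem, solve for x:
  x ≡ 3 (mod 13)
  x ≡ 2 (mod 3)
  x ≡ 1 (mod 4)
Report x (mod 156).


Moduli 13, 3, 4 are pairwise coprime; by CRT there is a unique solution modulo M = 13 · 3 · 4 = 156.
Solve pairwise, accumulating the modulus:
  Start with x ≡ 3 (mod 13).
  Combine with x ≡ 2 (mod 3): since gcd(13, 3) = 1, we get a unique residue mod 39.
    Write x = 3 + 13·t and substitute into x ≡ 2 (mod 3): 13·t ≡ 2 − 3 = -1 (mod 3).
    Reduce coefficients mod 3: 1·t ≡ 2 (mod 3).
    So t ≡ 2 (mod 3).
    Then x = 3 + 13·2 = 29, valid modulo lcm(13, 3) = 39: x ≡ 29 (mod 39).
  Combine with x ≡ 1 (mod 4): since gcd(39, 4) = 1, we get a unique residue mod 156.
    Write x = 29 + 39·t and substitute into x ≡ 1 (mod 4): 39·t ≡ 1 − 29 = -28 (mod 4).
    Reduce coefficients mod 4: 3·t ≡ 0 (mod 4).
    The inverse of 3 mod 4 is 3 (since 3·3 = 9 = 2·4 + 1), so t ≡ 3·0 = 0 ≡ 0 (mod 4).
    Then x = 29 + 39·0 = 29, valid modulo lcm(39, 4) = 156: x ≡ 29 (mod 156).
Verify: 29 mod 13 = 3 ✓, 29 mod 3 = 2 ✓, 29 mod 4 = 1 ✓.

x ≡ 29 (mod 156).


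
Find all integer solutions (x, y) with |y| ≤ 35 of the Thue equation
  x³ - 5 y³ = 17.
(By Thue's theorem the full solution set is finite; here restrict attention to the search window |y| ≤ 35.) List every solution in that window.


The equation is x³ - 5y³ = 17. For fixed y, x³ = 5·y³ + 17, so a solution requires the RHS to be a perfect cube.
Strategy: iterate y from -35 to 35, compute RHS = 5·y³ + 17, and check whether it is a (positive or negative) perfect cube.
Check small values of y:
  y = 0: RHS = 17 is not a perfect cube.
  y = 1: RHS = 22 is not a perfect cube.
  y = -1: RHS = 12 is not a perfect cube.
  y = 2: RHS = 57 is not a perfect cube.
  y = -2: RHS = -23 is not a perfect cube.
  y = 3: RHS = 152 is not a perfect cube.
  y = -3: RHS = -118 is not a perfect cube.
Continuing the search up to |y| = 35 finds no solutions either.
No (x, y) in the scanned range satisfies the equation.

No integer solutions with |y| ≤ 35.


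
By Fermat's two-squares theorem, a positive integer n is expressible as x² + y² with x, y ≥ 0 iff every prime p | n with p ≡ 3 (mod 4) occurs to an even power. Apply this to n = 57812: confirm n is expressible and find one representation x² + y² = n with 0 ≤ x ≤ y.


Step 1: Factor n = 57812 = 2^2 · 97 · 149.
Step 2: Check the mod-4 condition on each prime factor: 2 = 2 (special); 97 ≡ 1 (mod 4), exponent 1; 149 ≡ 1 (mod 4), exponent 1.
All primes ≡ 3 (mod 4) appear to even exponent (or don't appear), so by the two-squares theorem n IS expressible as a sum of two squares.
Step 3: Build a representation. Group n = k² · m with k = 2 and m = 97 · 149 = 14453 (a product of primes ≡ 1 (mod 4)); a representation of m scales to one of n via (k·x)² + (k·y)² = k²(x² + y²). Each prime p ≡ 1 (mod 4) is itself a sum of two squares; find a² by testing p − a² for a perfect square:
  97: 97 − 1² = 96, 97 − 2² = 93, 97 − 3² = 88, 97 − 4² = 81 = 9² ⇒ 97 = 4² + 9².
  149: 149 − 1² = 148, 149 − 2² = 145, 149 − 3² = 140, 149 − 4² = 133, 149 − 5² = 124, 149 − 6² = 113, 149 − 7² = 100 = 10² ⇒ 149 = 7² + 10².
  Combine using the Brahmagupta–Fibonacci identity (a² + b²)(c² + d²) = (ac − bd)² + (ad + bc)² = (ac + bd)² + (ad − bc)²:
  97 · 149 = 14453: from (4² + 9²)(7² + 10²), take (4·7 − 9·10, 4·10 + 9·7) = (28 − 90, 40 + 63) = (-62, 103); dropping signs (only squares matter) gives (62, 103); check 62² + 103² = 3844 + 10609 = 14453 ✓.
  Scale by k = 2: (2·62, 2·103) = (124, 206).
Step 4: Order so x ≤ y and verify: 124² + 206² = 15376 + 42436 = 57812 = n. ✓

n = 57812 = 124² + 206² (one valid representation with x ≤ y).


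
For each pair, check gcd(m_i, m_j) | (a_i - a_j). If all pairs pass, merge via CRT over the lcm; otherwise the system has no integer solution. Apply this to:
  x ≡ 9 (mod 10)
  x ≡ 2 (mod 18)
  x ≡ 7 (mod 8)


Moduli 10, 18, 8 are not pairwise coprime, so CRT works modulo lcm(m_i) when all pairwise compatibility conditions hold.
Pairwise compatibility: gcd(m_i, m_j) must divide a_i - a_j for every pair.
Merge one congruence at a time:
  Start: x ≡ 9 (mod 10).
  Combine with x ≡ 2 (mod 18): gcd(10, 18) = 2, and 2 - 9 = -7 is NOT divisible by 2.
    ⇒ system is inconsistent (no integer solution).

No solution (the system is inconsistent).


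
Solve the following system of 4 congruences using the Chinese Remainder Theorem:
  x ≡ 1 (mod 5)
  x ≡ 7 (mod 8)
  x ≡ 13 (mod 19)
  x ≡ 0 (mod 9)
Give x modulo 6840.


Product of moduli M = 5 · 8 · 19 · 9 = 6840.
Merge one congruence at a time:
  Start: x ≡ 1 (mod 5).
  Combine with x ≡ 7 (mod 8); new modulus lcm = 40.
    Write x = 1 + 5·t and substitute into x ≡ 7 (mod 8): 5·t ≡ 7 − 1 = 6 (mod 8).
    The inverse of 5 mod 8 is 5 (since 5·5 = 25 = 3·8 + 1), so t ≡ 5·6 = 30 ≡ 6 (mod 8).
    Then x = 1 + 5·6 = 31, valid modulo lcm(5, 8) = 40: x ≡ 31 (mod 40).
  Combine with x ≡ 13 (mod 19); new modulus lcm = 760.
    Write x = 31 + 40·t and substitute into x ≡ 13 (mod 19): 40·t ≡ 13 − 31 = -18 (mod 19).
    Reduce coefficients mod 19: 2·t ≡ 1 (mod 19).
    The inverse of 2 mod 19 is 10 (since 2·10 = 20 = 1·19 + 1), so t ≡ 10·1 = 10 ≡ 10 (mod 19).
    Then x = 31 + 40·10 = 431, valid modulo lcm(40, 19) = 760: x ≡ 431 (mod 760).
  Combine with x ≡ 0 (mod 9); new modulus lcm = 6840.
    Write x = 431 + 760·t and substitute into x ≡ 0 (mod 9): 760·t ≡ 0 − 431 = -431 (mod 9).
    Reduce coefficients mod 9: 4·t ≡ 1 (mod 9).
    The inverse of 4 mod 9 is 7 (since 4·7 = 28 = 3·9 + 1), so t ≡ 7·1 = 7 ≡ 7 (mod 9).
    Then x = 431 + 760·7 = 5751, valid modulo lcm(760, 9) = 6840: x ≡ 5751 (mod 6840).
Verify against each original: 5751 mod 5 = 1, 5751 mod 8 = 7, 5751 mod 19 = 13, 5751 mod 9 = 0.

x ≡ 5751 (mod 6840).


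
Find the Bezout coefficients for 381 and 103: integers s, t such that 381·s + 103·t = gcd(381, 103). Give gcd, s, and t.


Euclidean algorithm on (381, 103) — divide until remainder is 0:
  381 = 3 · 103 + 72
  103 = 1 · 72 + 31
  72 = 2 · 31 + 10
  31 = 3 · 10 + 1
  10 = 10 · 1 + 0
gcd(381, 103) = 1.
Track Bezout coefficients alongside the remainders: start with r₀ = 381 = a·1 + b·0 (s = 1, t = 0) and r₁ = 103 = a·0 + b·1 (s = 0, t = 1); each new remainder r_{k+1} = r_{k-1} − q_k·r_k inherits s_{k+1} = s_{k-1} − q_k·s_k, t_{k+1} = t_{k-1} − q_k·t_k, so r_k = a·s_k + b·t_k at every step:
  q = 3: r = 72, s = 1 − 3·0 = 1, t = 0 − 3·1 = -3  (check: 381·1 + 103·(-3) = 72)
  q = 1: r = 31, s = 0 − 1·1 = -1, t = 1 − 1·(-3) = 4  (check: 381·(-1) + 103·4 = 31)
  q = 2: r = 10, s = 1 − 2·(-1) = 3, t = -3 − 2·4 = -11  (check: 381·3 + 103·(-11) = 10)
  q = 3: r = 1, s = -1 − 3·3 = -10, t = 4 − 3·(-11) = 37  (check: 381·(-10) + 103·37 = 1)
The row with r = 1 (the gcd) gives the Bezout coefficients s = -10, t = 37.
Result: 381 · (-10) + 103 · (37) = 1.

gcd(381, 103) = 1; s = -10, t = 37 (check: 381·(-10) + 103·37 = 1).


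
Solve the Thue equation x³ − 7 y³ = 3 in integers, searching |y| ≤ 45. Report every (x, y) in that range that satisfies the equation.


The equation is x³ - 7y³ = 3. For fixed y, x³ = 7·y³ + 3, so a solution requires the RHS to be a perfect cube.
Strategy: iterate y from -45 to 45, compute RHS = 7·y³ + 3, and check whether it is a (positive or negative) perfect cube.
Check small values of y:
  y = 0: RHS = 3 is not a perfect cube.
  y = 1: RHS = 10 is not a perfect cube.
  y = -1: RHS = -4 is not a perfect cube.
  y = 2: RHS = 59 is not a perfect cube.
  y = -2: RHS = -53 is not a perfect cube.
  y = 3: RHS = 192 is not a perfect cube.
  y = -3: RHS = -186 is not a perfect cube.
Continuing the search up to |y| = 45 finds no solutions either.
No (x, y) in the scanned range satisfies the equation.

No integer solutions with |y| ≤ 45.


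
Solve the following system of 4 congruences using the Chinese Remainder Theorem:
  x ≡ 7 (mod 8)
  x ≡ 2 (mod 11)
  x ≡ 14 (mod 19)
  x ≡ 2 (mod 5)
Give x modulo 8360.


Product of moduli M = 8 · 11 · 19 · 5 = 8360.
Merge one congruence at a time:
  Start: x ≡ 7 (mod 8).
  Combine with x ≡ 2 (mod 11); new modulus lcm = 88.
    Write x = 7 + 8·t and substitute into x ≡ 2 (mod 11): 8·t ≡ 2 − 7 = -5 (mod 11).
    Reduce coefficients mod 11: 8·t ≡ 6 (mod 11).
    The inverse of 8 mod 11 is 7 (since 8·7 = 56 = 5·11 + 1), so t ≡ 7·6 = 42 ≡ 9 (mod 11).
    Then x = 7 + 8·9 = 79, valid modulo lcm(8, 11) = 88: x ≡ 79 (mod 88).
  Combine with x ≡ 14 (mod 19); new modulus lcm = 1672.
    Write x = 79 + 88·t and substitute into x ≡ 14 (mod 19): 88·t ≡ 14 − 79 = -65 (mod 19).
    Reduce coefficients mod 19: 12·t ≡ 11 (mod 19).
    The inverse of 12 mod 19 is 8 (since 12·8 = 96 = 5·19 + 1), so t ≡ 8·11 = 88 ≡ 12 (mod 19).
    Then x = 79 + 88·12 = 1135, valid modulo lcm(88, 19) = 1672: x ≡ 1135 (mod 1672).
  Combine with x ≡ 2 (mod 5); new modulus lcm = 8360.
    Write x = 1135 + 1672·t and substitute into x ≡ 2 (mod 5): 1672·t ≡ 2 − 1135 = -1133 (mod 5).
    Reduce coefficients mod 5: 2·t ≡ 2 (mod 5).
    The inverse of 2 mod 5 is 3 (since 2·3 = 6 = 1·5 + 1), so t ≡ 3·2 = 6 ≡ 1 (mod 5).
    Then x = 1135 + 1672·1 = 2807, valid modulo lcm(1672, 5) = 8360: x ≡ 2807 (mod 8360).
Verify against each original: 2807 mod 8 = 7, 2807 mod 11 = 2, 2807 mod 19 = 14, 2807 mod 5 = 2.

x ≡ 2807 (mod 8360).


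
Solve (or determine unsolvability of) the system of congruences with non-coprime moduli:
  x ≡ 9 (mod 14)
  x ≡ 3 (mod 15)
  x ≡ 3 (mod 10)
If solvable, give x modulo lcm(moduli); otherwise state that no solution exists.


Moduli 14, 15, 10 are not pairwise coprime, so CRT works modulo lcm(m_i) when all pairwise compatibility conditions hold.
Pairwise compatibility: gcd(m_i, m_j) must divide a_i - a_j for every pair.
Merge one congruence at a time:
  Start: x ≡ 9 (mod 14).
  Combine with x ≡ 3 (mod 15): gcd(14, 15) = 1; 3 - 9 = -6, which IS divisible by 1, so compatible.
    Write x = 9 + 14·t and substitute into x ≡ 3 (mod 15): 14·t ≡ 3 − 9 = -6 (mod 15).
    Reduce coefficients mod 15: 14·t ≡ 9 (mod 15).
    The inverse of 14 mod 15 is 14 (since 14·14 = 196 = 13·15 + 1), so t ≡ 14·9 = 126 ≡ 6 (mod 15).
    Then x = 9 + 14·6 = 93, valid modulo lcm(14, 15) = 210: x ≡ 93 (mod 210).
  Combine with x ≡ 3 (mod 10): gcd(210, 10) = 10; 3 - 93 = -90, which IS divisible by 10, so compatible.
    Write x = 93 + 210·t and substitute into x ≡ 3 (mod 10): 210·t ≡ 3 − 93 = -90 (mod 10).
    Divide the congruence (and modulus) by g = 10: 21·t ≡ -9 (mod 1).
    Modulo 1 every t works; take t = 0.
    Then x = 93 + 210·0 = 93, valid modulo lcm(210, 10) = 210: x ≡ 93 (mod 210).
Verify: 93 mod 14 = 9, 93 mod 15 = 3, 93 mod 10 = 3.

x ≡ 93 (mod 210).


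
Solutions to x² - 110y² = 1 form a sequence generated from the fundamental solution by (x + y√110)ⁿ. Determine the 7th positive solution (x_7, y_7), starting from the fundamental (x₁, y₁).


Step 1: Find the fundamental solution (x₁, y₁) of x² - 110y² = 1.
  Expand √110 as a continued fraction. a₀ = ⌊√110⌋ = 10; iterate m_{k+1} = d_k·a_k − m_k, d_{k+1} = (110 − m_{k+1}²)/d_k, a_{k+1} = ⌊(a₀ + m_{k+1})/d_{k+1}⌋ (starting m₀ = 0, d₀ = 1), with convergents p_k = a_k·p_{k-1} + p_{k-2}, q_k = a_k·q_{k-1} + q_{k-2} (p₋₁ = 1, q₋₁ = 0):
  k = 0: a₀ = 10; p₀/q₀ = 10/1; p₀² − 110·q₀² = 100 − 110 = -10.
  k = 1: m = 10, d = 10, a = ⌊(10 + 10)/10⌋ = 2; p/q = (2·10 + 1)/(2·1 + 0) = 21/2; p² − 110·q² = 441 − 440 = 1.
  The first convergent with p² − 110·q² = 1 gives the fundamental solution (x₁, y₁) = (21, 2).
Step 2: Apply the recurrence (x_{n+1}, y_{n+1}) = (x₁x_n + 110y₁y_n, x₁y_n + y₁x_n) repeatedly.
  From (x_1, y_1) = (21, 2): x_2 = 21·21 + 110·2·2 = 881; y_2 = 21·2 + 2·21 = 84.
  From (x_2, y_2) = (881, 84): x_3 = 21·881 + 110·2·84 = 36981; y_3 = 21·84 + 2·881 = 3526.
  From (x_3, y_3) = (36981, 3526): x_4 = 21·36981 + 110·2·3526 = 1552321; y_4 = 21·3526 + 2·36981 = 148008.
  From (x_4, y_4) = (1552321, 148008): x_5 = 21·1552321 + 110·2·148008 = 65160501; y_5 = 21·148008 + 2·1552321 = 6212810.
  From (x_5, y_5) = (65160501, 6212810): x_6 = 21·65160501 + 110·2·6212810 = 2735188721; y_6 = 21·6212810 + 2·65160501 = 260790012.
  From (x_6, y_6) = (2735188721, 260790012): x_7 = 21·2735188721 + 110·2·260790012 = 114812765781; y_7 = 21·260790012 + 2·2735188721 = 10946967694.
Step 3: Verify x_7² - 110·y_7² = 13181971186282764539961 - 13181971186282764539960 = 1 (should be 1). ✓

(x_1, y_1) = (21, 2); (x_7, y_7) = (114812765781, 10946967694).


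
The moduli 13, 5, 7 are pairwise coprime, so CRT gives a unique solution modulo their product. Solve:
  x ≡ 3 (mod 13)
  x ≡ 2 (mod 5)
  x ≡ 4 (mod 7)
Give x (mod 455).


Moduli 13, 5, 7 are pairwise coprime; by CRT there is a unique solution modulo M = 13 · 5 · 7 = 455.
Solve pairwise, accumulating the modulus:
  Start with x ≡ 3 (mod 13).
  Combine with x ≡ 2 (mod 5): since gcd(13, 5) = 1, we get a unique residue mod 65.
    Write x = 3 + 13·t and substitute into x ≡ 2 (mod 5): 13·t ≡ 2 − 3 = -1 (mod 5).
    Reduce coefficients mod 5: 3·t ≡ 4 (mod 5).
    The inverse of 3 mod 5 is 2 (since 3·2 = 6 = 1·5 + 1), so t ≡ 2·4 = 8 ≡ 3 (mod 5).
    Then x = 3 + 13·3 = 42, valid modulo lcm(13, 5) = 65: x ≡ 42 (mod 65).
  Combine with x ≡ 4 (mod 7): since gcd(65, 7) = 1, we get a unique residue mod 455.
    Write x = 42 + 65·t and substitute into x ≡ 4 (mod 7): 65·t ≡ 4 − 42 = -38 (mod 7).
    Reduce coefficients mod 7: 2·t ≡ 4 (mod 7).
    The inverse of 2 mod 7 is 4 (since 2·4 = 8 = 1·7 + 1), so t ≡ 4·4 = 16 ≡ 2 (mod 7).
    Then x = 42 + 65·2 = 172, valid modulo lcm(65, 7) = 455: x ≡ 172 (mod 455).
Verify: 172 mod 13 = 3 ✓, 172 mod 5 = 2 ✓, 172 mod 7 = 4 ✓.

x ≡ 172 (mod 455).


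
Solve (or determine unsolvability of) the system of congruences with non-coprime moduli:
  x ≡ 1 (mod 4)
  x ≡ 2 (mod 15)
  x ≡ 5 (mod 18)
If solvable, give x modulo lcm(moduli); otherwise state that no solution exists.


Moduli 4, 15, 18 are not pairwise coprime, so CRT works modulo lcm(m_i) when all pairwise compatibility conditions hold.
Pairwise compatibility: gcd(m_i, m_j) must divide a_i - a_j for every pair.
Merge one congruence at a time:
  Start: x ≡ 1 (mod 4).
  Combine with x ≡ 2 (mod 15): gcd(4, 15) = 1; 2 - 1 = 1, which IS divisible by 1, so compatible.
    Write x = 1 + 4·t and substitute into x ≡ 2 (mod 15): 4·t ≡ 2 − 1 = 1 (mod 15).
    The inverse of 4 mod 15 is 4 (since 4·4 = 16 = 1·15 + 1), so t ≡ 4·1 = 4 ≡ 4 (mod 15).
    Then x = 1 + 4·4 = 17, valid modulo lcm(4, 15) = 60: x ≡ 17 (mod 60).
  Combine with x ≡ 5 (mod 18): gcd(60, 18) = 6; 5 - 17 = -12, which IS divisible by 6, so compatible.
    Write x = 17 + 60·t and substitute into x ≡ 5 (mod 18): 60·t ≡ 5 − 17 = -12 (mod 18).
    Divide the congruence (and modulus) by g = 6: 10·t ≡ -2 (mod 3).
    Reduce coefficients mod 3: 1·t ≡ 1 (mod 3).
    So t ≡ 1 (mod 3).
    Then x = 17 + 60·1 = 77, valid modulo lcm(60, 18) = 180: x ≡ 77 (mod 180).
Verify: 77 mod 4 = 1, 77 mod 15 = 2, 77 mod 18 = 5.

x ≡ 77 (mod 180).


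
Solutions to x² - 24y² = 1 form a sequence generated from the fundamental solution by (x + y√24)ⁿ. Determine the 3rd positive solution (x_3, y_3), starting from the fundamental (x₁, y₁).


Step 1: Find the fundamental solution (x₁, y₁) of x² - 24y² = 1.
  Expand √24 as a continued fraction. a₀ = ⌊√24⌋ = 4; iterate m_{k+1} = d_k·a_k − m_k, d_{k+1} = (24 − m_{k+1}²)/d_k, a_{k+1} = ⌊(a₀ + m_{k+1})/d_{k+1}⌋ (starting m₀ = 0, d₀ = 1), with convergents p_k = a_k·p_{k-1} + p_{k-2}, q_k = a_k·q_{k-1} + q_{k-2} (p₋₁ = 1, q₋₁ = 0):
  k = 0: a₀ = 4; p₀/q₀ = 4/1; p₀² − 24·q₀² = 16 − 24 = -8.
  k = 1: m = 4, d = 8, a = ⌊(4 + 4)/8⌋ = 1; p/q = (1·4 + 1)/(1·1 + 0) = 5/1; p² − 24·q² = 25 − 24 = 1.
  The first convergent with p² − 24·q² = 1 gives the fundamental solution (x₁, y₁) = (5, 1).
Step 2: Apply the recurrence (x_{n+1}, y_{n+1}) = (x₁x_n + 24y₁y_n, x₁y_n + y₁x_n) repeatedly.
  From (x_1, y_1) = (5, 1): x_2 = 5·5 + 24·1·1 = 49; y_2 = 5·1 + 1·5 = 10.
  From (x_2, y_2) = (49, 10): x_3 = 5·49 + 24·1·10 = 485; y_3 = 5·10 + 1·49 = 99.
Step 3: Verify x_3² - 24·y_3² = 235225 - 235224 = 1 (should be 1). ✓

(x_1, y_1) = (5, 1); (x_3, y_3) = (485, 99).


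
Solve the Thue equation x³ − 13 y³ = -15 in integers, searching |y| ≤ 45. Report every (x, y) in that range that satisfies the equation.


The equation is x³ - 13y³ = -15. For fixed y, x³ = 13·y³ − 15, so a solution requires the RHS to be a perfect cube.
Strategy: iterate y from -45 to 45, compute RHS = 13·y³ − 15, and check whether it is a (positive or negative) perfect cube.
Check small values of y:
  y = 0: RHS = -15 is not a perfect cube.
  y = 1: RHS = -2 is not a perfect cube.
  y = -1: RHS = -28 is not a perfect cube.
  y = 2: RHS = 89 is not a perfect cube.
  y = -2: RHS = -119 is not a perfect cube.
  y = 3: RHS = 336 is not a perfect cube.
  y = -3: RHS = -366 is not a perfect cube.
Continuing the search up to |y| = 45 finds no solutions either.
No (x, y) in the scanned range satisfies the equation.

No integer solutions with |y| ≤ 45.


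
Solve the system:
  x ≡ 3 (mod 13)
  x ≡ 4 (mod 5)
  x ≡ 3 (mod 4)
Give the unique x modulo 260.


Moduli 13, 5, 4 are pairwise coprime; by CRT there is a unique solution modulo M = 13 · 5 · 4 = 260.
Solve pairwise, accumulating the modulus:
  Start with x ≡ 3 (mod 13).
  Combine with x ≡ 4 (mod 5): since gcd(13, 5) = 1, we get a unique residue mod 65.
    Write x = 3 + 13·t and substitute into x ≡ 4 (mod 5): 13·t ≡ 4 − 3 = 1 (mod 5).
    Reduce coefficients mod 5: 3·t ≡ 1 (mod 5).
    The inverse of 3 mod 5 is 2 (since 3·2 = 6 = 1·5 + 1), so t ≡ 2·1 = 2 ≡ 2 (mod 5).
    Then x = 3 + 13·2 = 29, valid modulo lcm(13, 5) = 65: x ≡ 29 (mod 65).
  Combine with x ≡ 3 (mod 4): since gcd(65, 4) = 1, we get a unique residue mod 260.
    Write x = 29 + 65·t and substitute into x ≡ 3 (mod 4): 65·t ≡ 3 − 29 = -26 (mod 4).
    Reduce coefficients mod 4: 1·t ≡ 2 (mod 4).
    So t ≡ 2 (mod 4).
    Then x = 29 + 65·2 = 159, valid modulo lcm(65, 4) = 260: x ≡ 159 (mod 260).
Verify: 159 mod 13 = 3 ✓, 159 mod 5 = 4 ✓, 159 mod 4 = 3 ✓.

x ≡ 159 (mod 260).


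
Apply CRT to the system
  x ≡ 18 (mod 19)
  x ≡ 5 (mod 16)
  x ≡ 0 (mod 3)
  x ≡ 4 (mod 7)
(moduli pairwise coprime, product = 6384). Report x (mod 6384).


Product of moduli M = 19 · 16 · 3 · 7 = 6384.
Merge one congruence at a time:
  Start: x ≡ 18 (mod 19).
  Combine with x ≡ 5 (mod 16); new modulus lcm = 304.
    Write x = 18 + 19·t and substitute into x ≡ 5 (mod 16): 19·t ≡ 5 − 18 = -13 (mod 16).
    Reduce coefficients mod 16: 3·t ≡ 3 (mod 16).
    The inverse of 3 mod 16 is 11 (since 3·11 = 33 = 2·16 + 1), so t ≡ 11·3 = 33 ≡ 1 (mod 16).
    Then x = 18 + 19·1 = 37, valid modulo lcm(19, 16) = 304: x ≡ 37 (mod 304).
  Combine with x ≡ 0 (mod 3); new modulus lcm = 912.
    Write x = 37 + 304·t and substitute into x ≡ 0 (mod 3): 304·t ≡ 0 − 37 = -37 (mod 3).
    Reduce coefficients mod 3: 1·t ≡ 2 (mod 3).
    So t ≡ 2 (mod 3).
    Then x = 37 + 304·2 = 645, valid modulo lcm(304, 3) = 912: x ≡ 645 (mod 912).
  Combine with x ≡ 4 (mod 7); new modulus lcm = 6384.
    Write x = 645 + 912·t and substitute into x ≡ 4 (mod 7): 912·t ≡ 4 − 645 = -641 (mod 7).
    Reduce coefficients mod 7: 2·t ≡ 3 (mod 7).
    The inverse of 2 mod 7 is 4 (since 2·4 = 8 = 1·7 + 1), so t ≡ 4·3 = 12 ≡ 5 (mod 7).
    Then x = 645 + 912·5 = 5205, valid modulo lcm(912, 7) = 6384: x ≡ 5205 (mod 6384).
Verify against each original: 5205 mod 19 = 18, 5205 mod 16 = 5, 5205 mod 3 = 0, 5205 mod 7 = 4.

x ≡ 5205 (mod 6384).


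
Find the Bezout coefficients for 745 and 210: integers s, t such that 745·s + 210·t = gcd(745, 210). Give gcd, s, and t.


Euclidean algorithm on (745, 210) — divide until remainder is 0:
  745 = 3 · 210 + 115
  210 = 1 · 115 + 95
  115 = 1 · 95 + 20
  95 = 4 · 20 + 15
  20 = 1 · 15 + 5
  15 = 3 · 5 + 0
gcd(745, 210) = 5.
Track Bezout coefficients alongside the remainders: start with r₀ = 745 = a·1 + b·0 (s = 1, t = 0) and r₁ = 210 = a·0 + b·1 (s = 0, t = 1); each new remainder r_{k+1} = r_{k-1} − q_k·r_k inherits s_{k+1} = s_{k-1} − q_k·s_k, t_{k+1} = t_{k-1} − q_k·t_k, so r_k = a·s_k + b·t_k at every step:
  q = 3: r = 115, s = 1 − 3·0 = 1, t = 0 − 3·1 = -3  (check: 745·1 + 210·(-3) = 115)
  q = 1: r = 95, s = 0 − 1·1 = -1, t = 1 − 1·(-3) = 4  (check: 745·(-1) + 210·4 = 95)
  q = 1: r = 20, s = 1 − 1·(-1) = 2, t = -3 − 1·4 = -7  (check: 745·2 + 210·(-7) = 20)
  q = 4: r = 15, s = -1 − 4·2 = -9, t = 4 − 4·(-7) = 32  (check: 745·(-9) + 210·32 = 15)
  q = 1: r = 5, s = 2 − 1·(-9) = 11, t = -7 − 1·32 = -39  (check: 745·11 + 210·(-39) = 5)
The row with r = 5 (the gcd) gives the Bezout coefficients s = 11, t = -39.
Result: 745 · (11) + 210 · (-39) = 5.

gcd(745, 210) = 5; s = 11, t = -39 (check: 745·11 + 210·(-39) = 5).


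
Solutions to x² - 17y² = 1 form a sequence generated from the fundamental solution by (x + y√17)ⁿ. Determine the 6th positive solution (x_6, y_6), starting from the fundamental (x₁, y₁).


Step 1: Find the fundamental solution (x₁, y₁) of x² - 17y² = 1.
  Expand √17 as a continued fraction. a₀ = ⌊√17⌋ = 4; iterate m_{k+1} = d_k·a_k − m_k, d_{k+1} = (17 − m_{k+1}²)/d_k, a_{k+1} = ⌊(a₀ + m_{k+1})/d_{k+1}⌋ (starting m₀ = 0, d₀ = 1), with convergents p_k = a_k·p_{k-1} + p_{k-2}, q_k = a_k·q_{k-1} + q_{k-2} (p₋₁ = 1, q₋₁ = 0):
  k = 0: a₀ = 4; p₀/q₀ = 4/1; p₀² − 17·q₀² = 16 − 17 = -1.
  k = 1: m = 4, d = 1, a = ⌊(4 + 4)/1⌋ = 8; p/q = (8·4 + 1)/(8·1 + 0) = 33/8; p² − 17·q² = 1089 − 1088 = 1.
  The first convergent with p² − 17·q² = 1 gives the fundamental solution (x₁, y₁) = (33, 8).
Step 2: Apply the recurrence (x_{n+1}, y_{n+1}) = (x₁x_n + 17y₁y_n, x₁y_n + y₁x_n) repeatedly.
  From (x_1, y_1) = (33, 8): x_2 = 33·33 + 17·8·8 = 2177; y_2 = 33·8 + 8·33 = 528.
  From (x_2, y_2) = (2177, 528): x_3 = 33·2177 + 17·8·528 = 143649; y_3 = 33·528 + 8·2177 = 34840.
  From (x_3, y_3) = (143649, 34840): x_4 = 33·143649 + 17·8·34840 = 9478657; y_4 = 33·34840 + 8·143649 = 2298912.
  From (x_4, y_4) = (9478657, 2298912): x_5 = 33·9478657 + 17·8·2298912 = 625447713; y_5 = 33·2298912 + 8·9478657 = 151693352.
  From (x_5, y_5) = (625447713, 151693352): x_6 = 33·625447713 + 17·8·151693352 = 41270070401; y_6 = 33·151693352 + 8·625447713 = 10009462320.
Step 3: Verify x_6² - 17·y_6² = 1703218710903496300801 - 1703218710903496300800 = 1 (should be 1). ✓

(x_1, y_1) = (33, 8); (x_6, y_6) = (41270070401, 10009462320).


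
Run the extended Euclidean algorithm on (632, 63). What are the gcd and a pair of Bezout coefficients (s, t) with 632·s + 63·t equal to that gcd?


Euclidean algorithm on (632, 63) — divide until remainder is 0:
  632 = 10 · 63 + 2
  63 = 31 · 2 + 1
  2 = 2 · 1 + 0
gcd(632, 63) = 1.
Track Bezout coefficients alongside the remainders: start with r₀ = 632 = a·1 + b·0 (s = 1, t = 0) and r₁ = 63 = a·0 + b·1 (s = 0, t = 1); each new remainder r_{k+1} = r_{k-1} − q_k·r_k inherits s_{k+1} = s_{k-1} − q_k·s_k, t_{k+1} = t_{k-1} − q_k·t_k, so r_k = a·s_k + b·t_k at every step:
  q = 10: r = 2, s = 1 − 10·0 = 1, t = 0 − 10·1 = -10  (check: 632·1 + 63·(-10) = 2)
  q = 31: r = 1, s = 0 − 31·1 = -31, t = 1 − 31·(-10) = 311  (check: 632·(-31) + 63·311 = 1)
The row with r = 1 (the gcd) gives the Bezout coefficients s = -31, t = 311.
Result: 632 · (-31) + 63 · (311) = 1.

gcd(632, 63) = 1; s = -31, t = 311 (check: 632·(-31) + 63·311 = 1).


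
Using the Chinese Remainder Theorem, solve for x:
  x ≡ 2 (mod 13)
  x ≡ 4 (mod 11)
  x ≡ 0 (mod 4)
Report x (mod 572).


Moduli 13, 11, 4 are pairwise coprime; by CRT there is a unique solution modulo M = 13 · 11 · 4 = 572.
Solve pairwise, accumulating the modulus:
  Start with x ≡ 2 (mod 13).
  Combine with x ≡ 4 (mod 11): since gcd(13, 11) = 1, we get a unique residue mod 143.
    Write x = 2 + 13·t and substitute into x ≡ 4 (mod 11): 13·t ≡ 4 − 2 = 2 (mod 11).
    Reduce coefficients mod 11: 2·t ≡ 2 (mod 11).
    The inverse of 2 mod 11 is 6 (since 2·6 = 12 = 1·11 + 1), so t ≡ 6·2 = 12 ≡ 1 (mod 11).
    Then x = 2 + 13·1 = 15, valid modulo lcm(13, 11) = 143: x ≡ 15 (mod 143).
  Combine with x ≡ 0 (mod 4): since gcd(143, 4) = 1, we get a unique residue mod 572.
    Write x = 15 + 143·t and substitute into x ≡ 0 (mod 4): 143·t ≡ 0 − 15 = -15 (mod 4).
    Reduce coefficients mod 4: 3·t ≡ 1 (mod 4).
    The inverse of 3 mod 4 is 3 (since 3·3 = 9 = 2·4 + 1), so t ≡ 3·1 = 3 ≡ 3 (mod 4).
    Then x = 15 + 143·3 = 444, valid modulo lcm(143, 4) = 572: x ≡ 444 (mod 572).
Verify: 444 mod 13 = 2 ✓, 444 mod 11 = 4 ✓, 444 mod 4 = 0 ✓.

x ≡ 444 (mod 572).


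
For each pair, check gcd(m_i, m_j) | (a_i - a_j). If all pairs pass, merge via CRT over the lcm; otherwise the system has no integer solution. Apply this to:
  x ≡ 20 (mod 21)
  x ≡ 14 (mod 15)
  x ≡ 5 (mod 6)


Moduli 21, 15, 6 are not pairwise coprime, so CRT works modulo lcm(m_i) when all pairwise compatibility conditions hold.
Pairwise compatibility: gcd(m_i, m_j) must divide a_i - a_j for every pair.
Merge one congruence at a time:
  Start: x ≡ 20 (mod 21).
  Combine with x ≡ 14 (mod 15): gcd(21, 15) = 3; 14 - 20 = -6, which IS divisible by 3, so compatible.
    Write x = 20 + 21·t and substitute into x ≡ 14 (mod 15): 21·t ≡ 14 − 20 = -6 (mod 15).
    Divide the congruence (and modulus) by g = 3: 7·t ≡ -2 (mod 5).
    Reduce coefficients mod 5: 2·t ≡ 3 (mod 5).
    The inverse of 2 mod 5 is 3 (since 2·3 = 6 = 1·5 + 1), so t ≡ 3·3 = 9 ≡ 4 (mod 5).
    Then x = 20 + 21·4 = 104, valid modulo lcm(21, 15) = 105: x ≡ 104 (mod 105).
  Combine with x ≡ 5 (mod 6): gcd(105, 6) = 3; 5 - 104 = -99, which IS divisible by 3, so compatible.
    Write x = 104 + 105·t and substitute into x ≡ 5 (mod 6): 105·t ≡ 5 − 104 = -99 (mod 6).
    Divide the congruence (and modulus) by g = 3: 35·t ≡ -33 (mod 2).
    Reduce coefficients mod 2: 1·t ≡ 1 (mod 2).
    So t ≡ 1 (mod 2).
    Then x = 104 + 105·1 = 209, valid modulo lcm(105, 6) = 210: x ≡ 209 (mod 210).
Verify: 209 mod 21 = 20, 209 mod 15 = 14, 209 mod 6 = 5.

x ≡ 209 (mod 210).
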